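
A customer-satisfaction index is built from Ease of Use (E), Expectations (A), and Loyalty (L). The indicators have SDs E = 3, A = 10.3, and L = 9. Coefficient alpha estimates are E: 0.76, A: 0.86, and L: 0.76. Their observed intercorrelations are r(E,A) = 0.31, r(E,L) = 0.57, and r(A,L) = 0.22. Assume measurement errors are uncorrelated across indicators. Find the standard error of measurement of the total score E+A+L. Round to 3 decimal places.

6.038

Var(total) = 196.09 + 90.726 = 286.816.
True-score variance = 159.637 + 90.726 = 250.363, so reliability = 0.8729.
Error variance = 286.816 − 250.363 = 36.4526; SEM = √36.4526 = 6.038.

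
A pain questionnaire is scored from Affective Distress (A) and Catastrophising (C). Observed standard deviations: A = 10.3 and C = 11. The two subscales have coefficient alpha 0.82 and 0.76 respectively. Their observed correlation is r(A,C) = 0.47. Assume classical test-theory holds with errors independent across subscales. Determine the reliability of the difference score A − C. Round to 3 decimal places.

0.601

Var(A−C) = 10.3² + 11² − 2·10.3·11·0.47 = 227.09 − 106.502 = 120.588.
With uncorrelated errors the cross-covariances are all true-score covariance, so they carry over unchanged; only the diagonal terms shrink to ρᵢσᵢ².
True-score variance = [10.3²·0.82 + 11²·0.76] − 106.502 = 178.954 − 106.502 = 72.4518.
Reliability = 72.4518 / 120.588 = 0.601.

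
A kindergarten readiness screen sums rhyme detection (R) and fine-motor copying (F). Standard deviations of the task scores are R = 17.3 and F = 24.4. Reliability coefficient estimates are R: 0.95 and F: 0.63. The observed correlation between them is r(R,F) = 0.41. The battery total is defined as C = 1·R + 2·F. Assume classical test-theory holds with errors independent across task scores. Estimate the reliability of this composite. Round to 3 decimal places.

Var(C) = 17.3² + 2²·24.4² + 2·[2·17.3·24.4·0.41] = 2680.73 + 692.277 = 3373.01.
Under uncorrelated errors the observed covariances equal the true-score covariances, so only the own-variance terms attenuate.
True-score variance = [17.3²·0.95 + 2²·24.4²·0.63] + 692.277 = 1784.63 + 692.277 = 2476.91.
Reliability = 2476.91 / 3373.01 = 0.734.

0.734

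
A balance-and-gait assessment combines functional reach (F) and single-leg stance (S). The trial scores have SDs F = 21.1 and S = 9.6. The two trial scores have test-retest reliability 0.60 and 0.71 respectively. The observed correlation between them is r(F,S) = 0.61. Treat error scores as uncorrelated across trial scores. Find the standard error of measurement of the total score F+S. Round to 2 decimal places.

Var(total) = 537.37 + 247.123 = 784.493.
True-score variance = 332.56 + 247.123 = 579.683, so reliability = 0.7389.
Error variance = 784.493 − 579.683 = 204.81; SEM = √204.81 = 14.31.

14.31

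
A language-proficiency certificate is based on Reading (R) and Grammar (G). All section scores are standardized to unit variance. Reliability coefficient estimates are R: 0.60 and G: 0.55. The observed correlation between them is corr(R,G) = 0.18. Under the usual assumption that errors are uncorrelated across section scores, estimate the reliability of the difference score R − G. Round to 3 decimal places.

0.482

Var(R−G) = 1 + 1 − 2·0.18 = 2 − 0.36 = 1.64.
With uncorrelated errors the cross-covariances are all true-score covariance, so they carry over unchanged; only the diagonal terms shrink to ρᵢσᵢ².
True-score variance = [0.60 + 0.55] − 0.36 = 1.15 − 0.36 = 0.79.
Reliability = 0.79 / 1.64 = 0.482.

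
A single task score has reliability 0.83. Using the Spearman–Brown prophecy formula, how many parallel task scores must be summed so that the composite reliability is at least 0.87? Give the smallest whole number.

2

k ≥ ρ*(1−ρ₁)/(ρ₁(1−ρ*)) = 0.87·0.17 / (0.83·0.13) = 1.371.
Smallest integer k = 2.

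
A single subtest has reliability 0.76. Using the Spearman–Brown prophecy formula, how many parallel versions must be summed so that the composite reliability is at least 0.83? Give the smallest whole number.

2

k ≥ ρ*(1−ρ₁)/(ρ₁(1−ρ*)) = 0.83·0.24 / (0.76·0.17) = 1.542.
Smallest integer k = 2.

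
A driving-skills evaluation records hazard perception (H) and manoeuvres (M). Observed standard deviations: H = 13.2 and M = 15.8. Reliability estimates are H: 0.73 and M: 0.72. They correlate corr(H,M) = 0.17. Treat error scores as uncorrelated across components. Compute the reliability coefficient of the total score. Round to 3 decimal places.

0.764

Var(H+M) = 13.2² + 15.8² + 2·[13.2·15.8·0.17] = 423.88 + 70.9104 = 494.79.
Under uncorrelated errors the observed covariances equal the true-score covariances, so only the own-variance terms attenuate.
True-score variance = [13.2²·0.73 + 15.8²·0.72] + 70.9104 = 306.936 + 70.9104 = 377.846.
Reliability = 377.846 / 494.79 = 0.764.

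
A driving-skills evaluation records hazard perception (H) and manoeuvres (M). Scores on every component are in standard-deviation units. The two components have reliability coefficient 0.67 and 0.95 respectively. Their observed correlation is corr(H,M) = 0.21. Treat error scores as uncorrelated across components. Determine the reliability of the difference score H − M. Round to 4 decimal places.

Var(H−M) = 1 + 1 − 2·0.21 = 2 − 0.42 = 1.58.
Under uncorrelated errors the observed covariances equal the true-score covariances, so only the own-variance terms attenuate.
True-score variance = [0.67 + 0.95] − 0.42 = 1.62 − 0.42 = 1.2.
Reliability = 1.2 / 1.58 = 0.7595.

0.7595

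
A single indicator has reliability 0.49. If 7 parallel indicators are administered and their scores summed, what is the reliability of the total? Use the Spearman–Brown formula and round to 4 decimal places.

0.8706

ρ_k = kρ / (1 + (k−1)ρ) = 7·0.49 / (1 + 6·0.49) = 3.430 / 3.940 = 0.8706.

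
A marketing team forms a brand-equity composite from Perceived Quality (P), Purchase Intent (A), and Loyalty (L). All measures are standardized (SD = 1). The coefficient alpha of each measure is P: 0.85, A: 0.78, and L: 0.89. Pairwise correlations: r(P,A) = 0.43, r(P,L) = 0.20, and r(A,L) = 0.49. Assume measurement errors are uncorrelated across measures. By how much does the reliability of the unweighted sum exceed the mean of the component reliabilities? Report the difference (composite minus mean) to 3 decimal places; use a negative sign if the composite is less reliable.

Var(sum) = 3 + 2.24 = 5.24; true-score variance = 2.52 + 2.24 = 4.76; composite reliability = 0.9084.
Mean component reliability = 0.8400.
Difference = 0.9084 − 0.8400 = 0.068.

0.068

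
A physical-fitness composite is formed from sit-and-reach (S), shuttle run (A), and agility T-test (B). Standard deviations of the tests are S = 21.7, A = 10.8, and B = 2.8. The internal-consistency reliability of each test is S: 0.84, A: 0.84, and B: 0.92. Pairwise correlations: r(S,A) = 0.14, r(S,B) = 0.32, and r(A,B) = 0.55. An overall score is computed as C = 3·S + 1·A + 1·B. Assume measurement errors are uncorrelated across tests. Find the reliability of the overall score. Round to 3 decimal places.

0.852

Var(C) = 3²·21.7² + 10.8² + 2.8² + 2·[3·21.7·10.8·0.14 + 3·21.7·2.8·0.32 + 10.8·2.8·0.55] = 4362.49 + 346.786 = 4709.28.
Under uncorrelated errors the observed covariances equal the true-score covariances, so only the own-variance terms attenuate.
True-score variance = [3²·21.7²·0.84 + 10.8²·0.84 + 2.8²·0.92] + 346.786 = 3665.12 + 346.786 = 4011.9.
Reliability = 4011.9 / 4709.28 = 0.852.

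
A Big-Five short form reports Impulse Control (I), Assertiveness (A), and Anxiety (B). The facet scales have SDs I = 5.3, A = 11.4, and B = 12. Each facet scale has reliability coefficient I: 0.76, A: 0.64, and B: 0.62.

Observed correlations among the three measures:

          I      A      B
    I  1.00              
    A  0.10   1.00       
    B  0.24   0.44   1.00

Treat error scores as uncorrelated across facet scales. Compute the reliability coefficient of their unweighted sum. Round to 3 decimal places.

0.767

Var(I+A+B) = 5.3² + 11.4² + 12² + 2·[5.3·11.4·0.10 + 5.3·12·0.24 + 11.4·12·0.44] = 302.05 + 162.996 = 465.046.
Because errors are independent across components, Cov(Tᵢ,Tⱼ) = Cov(Xᵢ,Xⱼ); the off-diagonal part of the true-score variance is the same as above.
True-score variance = [5.3²·0.76 + 11.4²·0.64 + 12²·0.62] + 162.996 = 193.803 + 162.996 = 356.799.
Reliability = 356.799 / 465.046 = 0.767.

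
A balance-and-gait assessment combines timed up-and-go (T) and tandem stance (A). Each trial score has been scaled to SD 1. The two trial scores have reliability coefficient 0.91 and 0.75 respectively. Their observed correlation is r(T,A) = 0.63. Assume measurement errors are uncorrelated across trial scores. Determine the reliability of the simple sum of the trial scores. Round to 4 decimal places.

Var(T+A) = 2 + 2·[0.63] = 2 + 1.26 = 3.26.
Under uncorrelated errors the observed covariances equal the true-score covariances, so only the own-variance terms attenuate.
True-score variance = [0.91 + 0.75] + 1.26 = 1.66 + 1.26 = 2.92.
Reliability = 2.92 / 3.26 = 0.8957.

0.8957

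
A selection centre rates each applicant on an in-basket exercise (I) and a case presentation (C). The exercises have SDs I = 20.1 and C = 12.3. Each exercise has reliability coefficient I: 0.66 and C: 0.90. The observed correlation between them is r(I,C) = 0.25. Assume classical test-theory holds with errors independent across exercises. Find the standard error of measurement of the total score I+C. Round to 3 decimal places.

Var(total) = 555.3 + 123.615 = 678.915.
True-score variance = 402.808 + 123.615 = 526.423, so reliability = 0.7754.
Error variance = 678.915 − 526.423 = 152.492; SEM = √152.492 = 12.349.

12.349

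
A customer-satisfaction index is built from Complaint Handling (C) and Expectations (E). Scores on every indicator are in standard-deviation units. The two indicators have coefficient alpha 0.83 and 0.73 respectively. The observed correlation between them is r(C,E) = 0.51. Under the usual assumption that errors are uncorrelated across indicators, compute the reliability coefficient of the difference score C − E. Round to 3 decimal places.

0.551

Var(C−E) = 1 + 1 − 2·0.51 = 2 − 1.02 = 0.98.
Because errors are independent across components, Cov(Tᵢ,Tⱼ) = Cov(Xᵢ,Xⱼ); the off-diagonal part of the true-score variance is the same as above.
True-score variance = [0.83 + 0.73] − 1.02 = 1.56 − 1.02 = 0.54.
Reliability = 0.54 / 0.98 = 0.551.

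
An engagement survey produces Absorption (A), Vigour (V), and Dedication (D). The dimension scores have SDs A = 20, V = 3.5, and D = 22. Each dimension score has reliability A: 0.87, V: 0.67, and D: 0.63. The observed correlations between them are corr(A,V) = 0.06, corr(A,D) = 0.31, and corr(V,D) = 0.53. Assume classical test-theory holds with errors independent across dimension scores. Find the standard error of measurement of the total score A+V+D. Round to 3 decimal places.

15.334

Var(total) = 896.25 + 362.82 = 1259.07.
True-score variance = 661.128 + 362.82 = 1023.95, so reliability = 0.8133.
Error variance = 1259.07 − 1023.95 = 235.122; SEM = √235.122 = 15.334.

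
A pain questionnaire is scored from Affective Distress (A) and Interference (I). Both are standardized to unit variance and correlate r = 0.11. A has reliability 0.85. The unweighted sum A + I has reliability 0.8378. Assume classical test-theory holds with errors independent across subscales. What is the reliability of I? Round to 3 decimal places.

Var(A+I) = 2 + 2·0.11 = 2.220.
True-score variance = ρ_A + ρ_I + 2·0.11, so 0.8378 = (0.85 + ρ_I + 0.22) / 2.220.
ρ_I = 0.8378·2.220 − 0.85 − 0.22 = 0.790.

0.790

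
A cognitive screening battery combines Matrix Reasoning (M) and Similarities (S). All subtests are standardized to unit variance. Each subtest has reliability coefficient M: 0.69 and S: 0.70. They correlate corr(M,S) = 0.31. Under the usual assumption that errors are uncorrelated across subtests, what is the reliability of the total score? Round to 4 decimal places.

Var(M+S) = 2 + 2·[0.31] = 2 + 0.62 = 2.62.
With uncorrelated errors the cross-covariances are all true-score covariance, so they carry over unchanged; only the diagonal terms shrink to ρᵢσᵢ².
True-score variance = [0.69 + 0.70] + 0.62 = 1.39 + 0.62 = 2.01.
Reliability = 2.01 / 2.62 = 0.7672.

0.7672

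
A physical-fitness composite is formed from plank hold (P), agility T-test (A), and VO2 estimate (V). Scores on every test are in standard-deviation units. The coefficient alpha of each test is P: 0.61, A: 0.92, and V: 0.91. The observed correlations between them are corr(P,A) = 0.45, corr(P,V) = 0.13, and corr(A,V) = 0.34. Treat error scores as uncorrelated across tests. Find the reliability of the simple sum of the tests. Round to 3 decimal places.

0.884

Var(P+A+V) = 3 + 2·[0.45 + 0.13 + 0.34] = 3 + 1.84 = 4.84.
Under uncorrelated errors the observed covariances equal the true-score covariances, so only the own-variance terms attenuate.
True-score variance = [0.61 + 0.92 + 0.91] + 1.84 = 2.44 + 1.84 = 4.28.
Reliability = 4.28 / 4.84 = 0.884.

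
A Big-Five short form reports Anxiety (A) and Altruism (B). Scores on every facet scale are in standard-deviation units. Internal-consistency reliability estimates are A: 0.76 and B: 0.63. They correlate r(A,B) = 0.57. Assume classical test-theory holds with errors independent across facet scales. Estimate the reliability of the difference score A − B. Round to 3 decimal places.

Var(A−B) = 1 + 1 − 2·0.57 = 2 − 1.14 = 0.86.
With uncorrelated errors the cross-covariances are all true-score covariance, so they carry over unchanged; only the diagonal terms shrink to ρᵢσᵢ².
True-score variance = [0.76 + 0.63] − 1.14 = 1.39 − 1.14 = 0.25.
Reliability = 0.25 / 0.86 = 0.291.

0.291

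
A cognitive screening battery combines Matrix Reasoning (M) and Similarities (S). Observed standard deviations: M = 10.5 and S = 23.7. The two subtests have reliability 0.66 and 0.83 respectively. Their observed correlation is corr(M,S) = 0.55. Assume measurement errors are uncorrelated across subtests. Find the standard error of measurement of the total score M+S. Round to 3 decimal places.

11.531

Var(total) = 671.94 + 273.735 = 945.675.
True-score variance = 538.968 + 273.735 = 812.703, so reliability = 0.8594.
Error variance = 945.675 − 812.703 = 132.972; SEM = √132.972 = 11.531.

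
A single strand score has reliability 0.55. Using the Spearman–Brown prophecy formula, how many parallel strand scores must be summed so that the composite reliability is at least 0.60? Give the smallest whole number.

k ≥ ρ*(1−ρ₁)/(ρ₁(1−ρ*)) = 0.60·0.45 / (0.55·0.40) = 1.227.
Smallest integer k = 2.

2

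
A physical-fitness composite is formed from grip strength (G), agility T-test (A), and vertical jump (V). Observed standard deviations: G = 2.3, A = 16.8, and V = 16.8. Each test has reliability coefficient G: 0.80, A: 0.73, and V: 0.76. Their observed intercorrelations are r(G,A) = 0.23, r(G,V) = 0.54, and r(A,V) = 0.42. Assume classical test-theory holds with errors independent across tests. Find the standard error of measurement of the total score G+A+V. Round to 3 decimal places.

Var(total) = 569.77 + 296.587 = 866.357.
True-score variance = 424.77 + 296.587 = 721.357, so reliability = 0.8326.
Error variance = 866.357 − 721.357 = 145; SEM = √145 = 12.042.

12.042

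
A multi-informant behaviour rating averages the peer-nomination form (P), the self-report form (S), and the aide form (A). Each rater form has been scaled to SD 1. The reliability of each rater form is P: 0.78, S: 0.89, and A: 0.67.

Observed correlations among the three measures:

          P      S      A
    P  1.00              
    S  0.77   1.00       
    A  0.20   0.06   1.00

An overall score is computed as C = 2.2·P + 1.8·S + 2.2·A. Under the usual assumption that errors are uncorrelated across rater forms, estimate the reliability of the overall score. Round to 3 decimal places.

Var(C) = 2.2² + 1.8² + 2.2² + 2·[3.96·0.77 + 4.84·0.20 + 3.96·0.06] = 12.92 + 8.5096 = 21.4296.
Under uncorrelated errors the observed covariances equal the true-score covariances, so only the own-variance terms attenuate.
True-score variance = [2.2²·0.78 + 1.8²·0.89 + 2.2²·0.67] + 8.5096 = 9.9016 + 8.5096 = 18.4112.
Reliability = 18.4112 / 21.4296 = 0.859.

0.859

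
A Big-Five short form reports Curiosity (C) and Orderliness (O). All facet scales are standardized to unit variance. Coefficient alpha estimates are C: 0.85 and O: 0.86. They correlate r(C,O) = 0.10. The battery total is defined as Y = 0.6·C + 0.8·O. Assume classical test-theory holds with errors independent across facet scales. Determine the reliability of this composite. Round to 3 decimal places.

0.869

Var(Y) = 0.6² + 0.8² + 2·[0.48·0.10] = 1 + 0.096 = 1.096.
With uncorrelated errors the cross-covariances are all true-score covariance, so they carry over unchanged; only the diagonal terms shrink to ρᵢσᵢ².
True-score variance = [0.6²·0.85 + 0.8²·0.86] + 0.096 = 0.8564 + 0.096 = 0.9524.
Reliability = 0.9524 / 1.096 = 0.869.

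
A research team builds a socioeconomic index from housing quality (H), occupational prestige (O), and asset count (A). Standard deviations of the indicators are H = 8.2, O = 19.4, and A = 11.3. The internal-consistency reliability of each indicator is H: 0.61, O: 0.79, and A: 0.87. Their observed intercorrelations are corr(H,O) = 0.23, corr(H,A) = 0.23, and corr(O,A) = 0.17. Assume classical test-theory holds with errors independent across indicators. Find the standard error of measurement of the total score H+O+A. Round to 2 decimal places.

11.04

Var(total) = 571.29 + 190.335 = 761.625.
True-score variance = 449.431 + 190.335 = 639.766, so reliability = 0.8400.
Error variance = 761.625 − 639.766 = 121.859; SEM = √121.859 = 11.04.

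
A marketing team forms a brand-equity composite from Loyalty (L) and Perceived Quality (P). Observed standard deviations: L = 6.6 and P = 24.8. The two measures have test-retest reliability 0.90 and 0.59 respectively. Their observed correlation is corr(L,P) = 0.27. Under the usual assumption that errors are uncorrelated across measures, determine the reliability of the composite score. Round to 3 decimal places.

0.657

Var(L+P) = 6.6² + 24.8² + 2·[6.6·24.8·0.27] = 658.6 + 88.3872 = 746.987.
With uncorrelated errors the cross-covariances are all true-score covariance, so they carry over unchanged; only the diagonal terms shrink to ρᵢσᵢ².
True-score variance = [6.6²·0.90 + 24.8²·0.59] + 88.3872 = 402.078 + 88.3872 = 490.465.
Reliability = 490.465 / 746.987 = 0.657.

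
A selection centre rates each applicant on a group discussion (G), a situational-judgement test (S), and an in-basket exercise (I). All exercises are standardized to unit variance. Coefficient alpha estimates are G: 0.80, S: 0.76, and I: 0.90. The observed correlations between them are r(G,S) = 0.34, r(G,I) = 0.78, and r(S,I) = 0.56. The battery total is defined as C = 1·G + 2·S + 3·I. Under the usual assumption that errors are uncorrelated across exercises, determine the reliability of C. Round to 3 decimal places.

0.923

Var(C) = 1 + 2² + 3² + 2·[2·0.34 + 3·0.78 + 6·0.56] = 14 + 12.76 = 26.76.
Because errors are independent across components, Cov(Tᵢ,Tⱼ) = Cov(Xᵢ,Xⱼ); the off-diagonal part of the true-score variance is the same as above.
True-score variance = [0.80 + 2²·0.76 + 3²·0.90] + 12.76 = 11.94 + 12.76 = 24.7.
Reliability = 24.7 / 26.76 = 0.923.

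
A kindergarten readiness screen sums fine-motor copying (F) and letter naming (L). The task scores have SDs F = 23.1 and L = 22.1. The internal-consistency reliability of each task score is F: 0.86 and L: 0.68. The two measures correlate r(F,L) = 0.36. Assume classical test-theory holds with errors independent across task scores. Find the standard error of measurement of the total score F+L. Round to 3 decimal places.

15.199

Var(total) = 1022.02 + 367.567 = 1389.59.
True-score variance = 791.023 + 367.567 = 1158.59, so reliability = 0.8338.
Error variance = 1389.59 − 1158.59 = 230.997; SEM = √230.997 = 15.199.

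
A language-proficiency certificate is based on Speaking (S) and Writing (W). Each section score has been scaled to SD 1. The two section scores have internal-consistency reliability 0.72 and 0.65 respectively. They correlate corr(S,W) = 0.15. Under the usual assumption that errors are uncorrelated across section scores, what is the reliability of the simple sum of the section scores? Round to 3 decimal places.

0.726

Var(S+W) = 2 + 2·[0.15] = 2 + 0.3 = 2.3.
Because errors are independent across components, Cov(Tᵢ,Tⱼ) = Cov(Xᵢ,Xⱼ); the off-diagonal part of the true-score variance is the same as above.
True-score variance = [0.72 + 0.65] + 0.3 = 1.37 + 0.3 = 1.67.
Reliability = 1.67 / 2.3 = 0.726.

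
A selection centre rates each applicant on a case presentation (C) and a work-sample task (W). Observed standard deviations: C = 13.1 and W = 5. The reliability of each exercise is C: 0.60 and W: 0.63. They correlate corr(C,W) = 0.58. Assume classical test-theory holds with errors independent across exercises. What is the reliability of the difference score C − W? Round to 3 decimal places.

Var(C−W) = 13.1² + 5² − 2·13.1·5·0.58 = 196.61 − 75.98 = 120.63.
Because errors are independent across components, Cov(Tᵢ,Tⱼ) = Cov(Xᵢ,Xⱼ); the off-diagonal part of the true-score variance is the same as above.
True-score variance = [13.1²·0.60 + 5²·0.63] − 75.98 = 118.716 − 75.98 = 42.736.
Reliability = 42.736 / 120.63 = 0.354.

0.354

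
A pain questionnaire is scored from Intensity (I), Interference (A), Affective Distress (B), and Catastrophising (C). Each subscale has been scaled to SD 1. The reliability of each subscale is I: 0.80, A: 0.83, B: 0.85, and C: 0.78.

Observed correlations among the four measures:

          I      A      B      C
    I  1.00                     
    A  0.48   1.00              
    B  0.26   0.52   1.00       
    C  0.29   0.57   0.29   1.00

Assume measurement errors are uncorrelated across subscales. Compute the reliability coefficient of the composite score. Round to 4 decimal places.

0.9161

Var(I+A+B+C) = 4 + 2·[0.48 + 0.26 + 0.29 + 0.52 + 0.57 + 0.29] = 4 + 4.82 = 8.82.
With uncorrelated errors the cross-covariances are all true-score covariance, so they carry over unchanged; only the diagonal terms shrink to ρᵢσᵢ².
True-score variance = [0.80 + 0.83 + 0.85 + 0.78] + 4.82 = 3.26 + 4.82 = 8.08.
Reliability = 8.08 / 8.82 = 0.9161.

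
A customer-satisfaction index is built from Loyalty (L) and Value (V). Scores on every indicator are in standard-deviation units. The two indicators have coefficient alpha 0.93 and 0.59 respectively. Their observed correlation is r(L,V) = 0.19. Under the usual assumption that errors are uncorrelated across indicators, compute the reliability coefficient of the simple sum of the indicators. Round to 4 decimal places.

Var(L+V) = 2 + 2·[0.19] = 2 + 0.38 = 2.38.
Because errors are independent across components, Cov(Tᵢ,Tⱼ) = Cov(Xᵢ,Xⱼ); the off-diagonal part of the true-score variance is the same as above.
True-score variance = [0.93 + 0.59] + 0.38 = 1.52 + 0.38 = 1.9.
Reliability = 1.9 / 2.38 = 0.7983.

0.7983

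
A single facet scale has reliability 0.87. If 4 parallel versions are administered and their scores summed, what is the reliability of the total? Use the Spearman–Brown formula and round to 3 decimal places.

0.964

ρ_k = kρ / (1 + (k−1)ρ) = 4·0.87 / (1 + 3·0.87) = 3.480 / 3.610 = 0.964.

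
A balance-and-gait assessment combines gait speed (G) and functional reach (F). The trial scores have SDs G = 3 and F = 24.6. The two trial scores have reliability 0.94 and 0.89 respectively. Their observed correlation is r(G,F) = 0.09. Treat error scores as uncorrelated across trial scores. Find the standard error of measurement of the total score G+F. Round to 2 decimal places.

Var(total) = 614.16 + 13.284 = 627.444.
True-score variance = 547.052 + 13.284 = 560.336, so reliability = 0.8930.
Error variance = 627.444 − 560.336 = 67.1076; SEM = √67.1076 = 8.19.

8.19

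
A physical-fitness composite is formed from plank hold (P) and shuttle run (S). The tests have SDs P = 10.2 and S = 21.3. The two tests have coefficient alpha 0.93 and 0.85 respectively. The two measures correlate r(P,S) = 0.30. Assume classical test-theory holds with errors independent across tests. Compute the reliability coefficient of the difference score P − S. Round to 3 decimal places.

0.824

Var(P−S) = 10.2² + 21.3² − 2·10.2·21.3·0.30 = 557.73 − 130.356 = 427.374.
Under uncorrelated errors the observed covariances equal the true-score covariances, so only the own-variance terms attenuate.
True-score variance = [10.2²·0.93 + 21.3²·0.85] − 130.356 = 482.394 − 130.356 = 352.038.
Reliability = 352.038 / 427.374 = 0.824.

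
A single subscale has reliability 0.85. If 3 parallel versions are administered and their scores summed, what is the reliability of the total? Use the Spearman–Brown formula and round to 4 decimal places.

0.9444

ρ_k = kρ / (1 + (k−1)ρ) = 3·0.85 / (1 + 2·0.85) = 2.550 / 2.700 = 0.9444.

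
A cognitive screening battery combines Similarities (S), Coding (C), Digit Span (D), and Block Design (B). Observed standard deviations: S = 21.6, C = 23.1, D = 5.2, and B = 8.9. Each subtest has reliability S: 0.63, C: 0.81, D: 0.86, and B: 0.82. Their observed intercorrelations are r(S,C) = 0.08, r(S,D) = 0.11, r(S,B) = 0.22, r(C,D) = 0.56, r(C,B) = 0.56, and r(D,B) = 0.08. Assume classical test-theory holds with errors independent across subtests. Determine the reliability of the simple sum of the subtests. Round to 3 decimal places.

0.825

Var(S+C+D+B) = 21.6² + 23.1² + 5.2² + 8.9² + 2·[21.6·23.1·0.08 + 21.6·5.2·0.11 + 21.6·8.9·0.22 + 23.1·5.2·0.56 + 23.1·8.9·0.56 + 5.2·8.9·0.08] = 1106.42 + 561.33 = 1667.75.
Under uncorrelated errors the observed covariances equal the true-score covariances, so only the own-variance terms attenuate.
True-score variance = [21.6²·0.63 + 23.1²·0.81 + 5.2²·0.86 + 8.9²·0.82] + 561.33 = 814.364 + 561.33 = 1375.69.
Reliability = 1375.69 / 1667.75 = 0.825.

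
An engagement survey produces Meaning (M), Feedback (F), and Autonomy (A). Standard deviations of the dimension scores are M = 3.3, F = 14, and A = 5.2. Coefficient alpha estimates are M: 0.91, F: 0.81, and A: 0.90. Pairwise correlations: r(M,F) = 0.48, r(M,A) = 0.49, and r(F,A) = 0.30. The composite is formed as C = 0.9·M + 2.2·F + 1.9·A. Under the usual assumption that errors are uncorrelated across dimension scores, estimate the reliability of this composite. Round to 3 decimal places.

0.859

Var(C) = 0.9²·3.3² + 2.2²·14² + 1.9²·5.2² + 2·[1.98·3.3·14·0.48 + 1.71·3.3·5.2·0.49 + 4.18·14·5.2·0.30] = 1055.08 + 299.156 = 1354.23.
Because errors are independent across components, Cov(Tᵢ,Tⱼ) = Cov(Xᵢ,Xⱼ); the off-diagonal part of the true-score variance is the same as above.
True-score variance = [0.9²·3.3²·0.91 + 2.2²·14²·0.81 + 1.9²·5.2²·0.90] + 299.156 = 864.278 + 299.156 = 1163.43.
Reliability = 1163.43 / 1354.23 = 0.859.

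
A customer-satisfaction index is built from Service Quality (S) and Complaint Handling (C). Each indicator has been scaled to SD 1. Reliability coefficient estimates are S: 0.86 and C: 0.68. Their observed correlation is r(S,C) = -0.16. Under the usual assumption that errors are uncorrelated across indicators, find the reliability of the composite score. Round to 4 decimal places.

Var(S+C) = 2 + 2·[(-0.16)] = 2 − 0.32 = 1.68.
Because errors are independent across components, Cov(Tᵢ,Tⱼ) = Cov(Xᵢ,Xⱼ); the off-diagonal part of the true-score variance is the same as above.
True-score variance = [0.86 + 0.68] − 0.32 = 1.54 − 0.32 = 1.22.
Reliability = 1.22 / 1.68 = 0.7262.

0.7262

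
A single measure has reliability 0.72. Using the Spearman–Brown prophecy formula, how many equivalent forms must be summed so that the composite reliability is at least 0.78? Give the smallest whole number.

2

k ≥ ρ*(1−ρ₁)/(ρ₁(1−ρ*)) = 0.78·0.28 / (0.72·0.22) = 1.379.
Smallest integer k = 2.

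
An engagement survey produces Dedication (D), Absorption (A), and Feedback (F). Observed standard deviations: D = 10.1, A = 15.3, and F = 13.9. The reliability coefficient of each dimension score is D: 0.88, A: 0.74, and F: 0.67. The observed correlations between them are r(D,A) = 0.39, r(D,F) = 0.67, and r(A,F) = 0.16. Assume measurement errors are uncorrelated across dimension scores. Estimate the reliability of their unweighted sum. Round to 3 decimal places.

0.849

Var(D+A+F) = 10.1² + 15.3² + 13.9² + 2·[10.1·15.3·0.39 + 10.1·13.9·0.67 + 15.3·13.9·0.16] = 529.31 + 376.71 = 906.02.
Under uncorrelated errors the observed covariances equal the true-score covariances, so only the own-variance terms attenuate.
True-score variance = [10.1²·0.88 + 15.3²·0.74 + 13.9²·0.67] + 376.71 = 392.446 + 376.71 = 769.157.
Reliability = 769.157 / 906.02 = 0.849.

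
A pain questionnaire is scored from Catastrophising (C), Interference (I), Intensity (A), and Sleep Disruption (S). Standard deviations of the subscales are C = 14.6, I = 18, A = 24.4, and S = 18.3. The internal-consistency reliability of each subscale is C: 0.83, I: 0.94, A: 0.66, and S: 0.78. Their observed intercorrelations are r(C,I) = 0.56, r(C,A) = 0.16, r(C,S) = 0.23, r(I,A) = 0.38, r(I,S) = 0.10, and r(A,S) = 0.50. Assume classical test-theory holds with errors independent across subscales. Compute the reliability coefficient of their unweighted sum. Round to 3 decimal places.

Var(C+I+A+S) = 14.6² + 18² + 24.4² + 18.3² + 2·[14.6·18·0.56 + 14.6·24.4·0.16 + 14.6·18.3·0.23 + 18·24.4·0.38 + 18·18.3·0.10 + 24.4·18.3·0.50] = 1467.41 + 1377.43 = 2844.84.
Because errors are independent across components, Cov(Tᵢ,Tⱼ) = Cov(Xᵢ,Xⱼ); the off-diagonal part of the true-score variance is the same as above.
True-score variance = [14.6²·0.83 + 18²·0.94 + 24.4²·0.66 + 18.3²·0.78] + 1377.43 = 1135.63 + 1377.43 = 2513.06.
Reliability = 2513.06 / 2844.84 = 0.883.

0.883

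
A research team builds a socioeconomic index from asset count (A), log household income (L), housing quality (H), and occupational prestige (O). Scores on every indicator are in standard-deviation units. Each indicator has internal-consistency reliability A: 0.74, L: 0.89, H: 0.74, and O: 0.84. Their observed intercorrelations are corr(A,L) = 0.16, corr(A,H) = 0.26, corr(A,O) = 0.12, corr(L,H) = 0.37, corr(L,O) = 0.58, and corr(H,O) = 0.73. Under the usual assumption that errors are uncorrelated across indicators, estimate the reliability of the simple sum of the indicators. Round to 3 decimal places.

Var(A+L+H+O) = 4 + 2·[0.16 + 0.26 + 0.12 + 0.37 + 0.58 + 0.73] = 4 + 4.44 = 8.44.
Under uncorrelated errors the observed covariances equal the true-score covariances, so only the own-variance terms attenuate.
True-score variance = [0.74 + 0.89 + 0.74 + 0.84] + 4.44 = 3.21 + 4.44 = 7.65.
Reliability = 7.65 / 8.44 = 0.906.

0.906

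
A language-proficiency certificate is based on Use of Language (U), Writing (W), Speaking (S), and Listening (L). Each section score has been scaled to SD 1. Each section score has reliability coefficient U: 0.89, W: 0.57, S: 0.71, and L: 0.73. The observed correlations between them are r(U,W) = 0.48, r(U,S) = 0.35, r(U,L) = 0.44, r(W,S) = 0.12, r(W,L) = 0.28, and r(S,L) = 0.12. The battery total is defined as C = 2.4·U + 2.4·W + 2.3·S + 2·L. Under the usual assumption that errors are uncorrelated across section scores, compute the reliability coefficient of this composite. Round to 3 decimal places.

0.855

Var(C) = 2.4² + 2.4² + 2.3² + 2² + 2·[5.76·0.48 + 5.52·0.35 + 4.8·0.44 + 5.52·0.12 + 4.8·0.28 + 4.6·0.12] = 20.81 + 18.7344 = 39.5444.
Under uncorrelated errors the observed covariances equal the true-score covariances, so only the own-variance terms attenuate.
True-score variance = [2.4²·0.89 + 2.4²·0.57 + 2.3²·0.71 + 2²·0.73] + 18.7344 = 15.0855 + 18.7344 = 33.8199.
Reliability = 33.8199 / 39.5444 = 0.855.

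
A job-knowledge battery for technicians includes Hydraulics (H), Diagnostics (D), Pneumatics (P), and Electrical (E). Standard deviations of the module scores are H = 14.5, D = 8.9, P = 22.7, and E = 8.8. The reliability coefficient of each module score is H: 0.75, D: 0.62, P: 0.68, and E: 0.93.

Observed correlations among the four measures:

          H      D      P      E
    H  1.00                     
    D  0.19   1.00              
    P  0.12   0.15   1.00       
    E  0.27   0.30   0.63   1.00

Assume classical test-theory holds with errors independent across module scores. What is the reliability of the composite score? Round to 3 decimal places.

0.824

Var(H+D+P+E) = 14.5² + 8.9² + 22.7² + 8.8² + 2·[14.5·8.9·0.19 + 14.5·22.7·0.12 + 14.5·8.8·0.27 + 8.9·22.7·0.15 + 8.9·8.8·0.30 + 22.7·8.8·0.63] = 882.19 + 556.238 = 1438.43.
Because errors are independent across components, Cov(Tᵢ,Tⱼ) = Cov(Xᵢ,Xⱼ); the off-diagonal part of the true-score variance is the same as above.
True-score variance = [14.5²·0.75 + 8.9²·0.62 + 22.7²·0.68 + 8.8²·0.93] + 556.238 = 629.214 + 556.238 = 1185.45.
Reliability = 1185.45 / 1438.43 = 0.824.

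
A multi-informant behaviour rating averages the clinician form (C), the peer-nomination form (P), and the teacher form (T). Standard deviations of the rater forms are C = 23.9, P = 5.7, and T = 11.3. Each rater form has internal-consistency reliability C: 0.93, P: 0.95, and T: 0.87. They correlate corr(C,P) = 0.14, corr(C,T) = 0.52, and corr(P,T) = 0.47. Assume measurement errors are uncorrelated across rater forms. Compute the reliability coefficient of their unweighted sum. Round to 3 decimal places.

Var(C+P+T) = 23.9² + 5.7² + 11.3² + 2·[23.9·5.7·0.14 + 23.9·11.3·0.52 + 5.7·11.3·0.47] = 731.39 + 379.563 = 1110.95.
Because errors are independent across components, Cov(Tᵢ,Tⱼ) = Cov(Xᵢ,Xⱼ); the off-diagonal part of the true-score variance is the same as above.
True-score variance = [23.9²·0.93 + 5.7²·0.95 + 11.3²·0.87] + 379.563 = 673.181 + 379.563 = 1052.74.
Reliability = 1052.74 / 1110.95 = 0.948.

0.948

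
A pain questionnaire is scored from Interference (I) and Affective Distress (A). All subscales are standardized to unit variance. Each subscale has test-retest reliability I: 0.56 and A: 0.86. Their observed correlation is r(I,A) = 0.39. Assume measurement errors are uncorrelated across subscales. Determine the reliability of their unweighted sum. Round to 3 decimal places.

Var(I+A) = 2 + 2·[0.39] = 2 + 0.78 = 2.78.
With uncorrelated errors the cross-covariances are all true-score covariance, so they carry over unchanged; only the diagonal terms shrink to ρᵢσᵢ².
True-score variance = [0.56 + 0.86] + 0.78 = 1.42 + 0.78 = 2.2.
Reliability = 2.2 / 2.78 = 0.791.

0.791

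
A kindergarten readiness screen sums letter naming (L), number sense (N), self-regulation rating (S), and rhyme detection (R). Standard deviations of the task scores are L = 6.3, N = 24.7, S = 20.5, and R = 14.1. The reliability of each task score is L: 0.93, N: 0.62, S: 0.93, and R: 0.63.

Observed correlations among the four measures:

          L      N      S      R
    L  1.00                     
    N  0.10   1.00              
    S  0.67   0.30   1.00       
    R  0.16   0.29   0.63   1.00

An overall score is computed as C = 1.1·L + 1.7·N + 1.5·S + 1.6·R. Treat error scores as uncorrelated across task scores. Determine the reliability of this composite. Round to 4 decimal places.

Var(C) = 1.1²·6.3² + 1.7²·24.7² + 1.5²·20.5² + 1.6²·14.1² + 2·[1.87·6.3·24.7·0.10 + 1.65·6.3·20.5·0.67 + 1.76·6.3·14.1·0.16 + 2.55·24.7·20.5·0.30 + 2.72·24.7·14.1·0.29 + 2.4·20.5·14.1·0.63] = 3265.7 + 2592.01 = 5857.71.
With uncorrelated errors the cross-covariances are all true-score covariance, so they carry over unchanged; only the diagonal terms shrink to ρᵢσᵢ².
True-score variance = [1.1²·6.3²·0.93 + 1.7²·24.7²·0.62 + 1.5²·20.5²·0.93 + 1.6²·14.1²·0.63] + 2592.01 = 2337.84 + 2592.01 = 4929.85.
Reliability = 4929.85 / 5857.71 = 0.8416.

0.8416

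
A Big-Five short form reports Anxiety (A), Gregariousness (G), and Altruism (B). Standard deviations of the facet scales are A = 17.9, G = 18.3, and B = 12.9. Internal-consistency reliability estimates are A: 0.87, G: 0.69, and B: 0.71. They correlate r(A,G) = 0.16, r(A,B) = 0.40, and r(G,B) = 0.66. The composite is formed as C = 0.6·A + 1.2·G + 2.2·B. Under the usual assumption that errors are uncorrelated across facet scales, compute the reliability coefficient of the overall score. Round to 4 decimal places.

Var(C) = 0.6²·17.9² + 1.2²·18.3² + 2.2²·12.9² + 2·[0.72·17.9·18.3·0.16 + 1.32·17.9·12.9·0.40 + 2.64·18.3·12.9·0.66] = 1403.01 + 1141.97 = 2544.98.
With uncorrelated errors the cross-covariances are all true-score covariance, so they carry over unchanged; only the diagonal terms shrink to ρᵢσᵢ².
True-score variance = [0.6²·17.9²·0.87 + 1.2²·18.3²·0.69 + 2.2²·12.9²·0.71] + 1141.97 = 1004.95 + 1141.97 = 2146.92.
Reliability = 2146.92 / 2544.98 = 0.8436.

0.8436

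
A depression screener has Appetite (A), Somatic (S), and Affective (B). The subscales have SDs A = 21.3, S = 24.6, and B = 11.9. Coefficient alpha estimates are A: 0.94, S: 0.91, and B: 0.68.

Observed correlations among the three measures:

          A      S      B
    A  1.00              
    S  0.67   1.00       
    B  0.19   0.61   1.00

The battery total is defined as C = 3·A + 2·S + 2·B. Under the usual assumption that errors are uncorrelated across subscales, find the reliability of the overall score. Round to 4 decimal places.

Var(C) = 3²·21.3² + 2²·24.6² + 2²·11.9² + 2·[6·21.3·24.6·0.67 + 6·21.3·11.9·0.19 + 4·24.6·11.9·0.61] = 7070.29 + 6219.28 = 13289.6.
Because errors are independent across components, Cov(Tᵢ,Tⱼ) = Cov(Xᵢ,Xⱼ); the off-diagonal part of the true-score variance is the same as above.
True-score variance = [3²·21.3²·0.94 + 2²·24.6²·0.91 + 2²·11.9²·0.68] + 6219.28 = 6426.18 + 6219.28 = 12645.5.
Reliability = 12645.5 / 13289.6 = 0.9515.

0.9515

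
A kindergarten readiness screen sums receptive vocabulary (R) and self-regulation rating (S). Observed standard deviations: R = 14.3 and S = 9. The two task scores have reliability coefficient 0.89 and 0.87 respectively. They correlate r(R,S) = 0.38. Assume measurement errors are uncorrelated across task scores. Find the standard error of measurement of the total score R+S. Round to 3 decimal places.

5.747

Var(total) = 285.49 + 97.812 = 383.302.
True-score variance = 252.466 + 97.812 = 350.278, so reliability = 0.9138.
Error variance = 383.302 − 350.278 = 33.0239; SEM = √33.0239 = 5.747.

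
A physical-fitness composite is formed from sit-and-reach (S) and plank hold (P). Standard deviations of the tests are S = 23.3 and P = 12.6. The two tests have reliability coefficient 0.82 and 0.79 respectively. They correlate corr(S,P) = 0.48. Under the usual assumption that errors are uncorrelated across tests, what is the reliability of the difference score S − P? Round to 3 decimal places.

0.688

Var(S−P) = 23.3² + 12.6² − 2·23.3·12.6·0.48 = 701.65 − 281.837 = 419.813.
Under uncorrelated errors the observed covariances equal the true-score covariances, so only the own-variance terms attenuate.
True-score variance = [23.3²·0.82 + 12.6²·0.79] − 281.837 = 570.59 − 281.837 = 288.753.
Reliability = 288.753 / 419.813 = 0.688.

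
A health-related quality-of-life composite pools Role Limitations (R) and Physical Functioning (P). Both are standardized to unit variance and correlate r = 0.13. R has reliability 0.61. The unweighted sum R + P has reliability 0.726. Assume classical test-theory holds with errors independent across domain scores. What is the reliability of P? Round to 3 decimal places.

0.771

Var(R+P) = 2 + 2·0.13 = 2.260.
True-score variance = ρ_R + ρ_P + 2·0.13, so 0.726 = (0.61 + ρ_P + 0.26) / 2.260.
ρ_P = 0.726·2.260 − 0.61 − 0.26 = 0.771.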